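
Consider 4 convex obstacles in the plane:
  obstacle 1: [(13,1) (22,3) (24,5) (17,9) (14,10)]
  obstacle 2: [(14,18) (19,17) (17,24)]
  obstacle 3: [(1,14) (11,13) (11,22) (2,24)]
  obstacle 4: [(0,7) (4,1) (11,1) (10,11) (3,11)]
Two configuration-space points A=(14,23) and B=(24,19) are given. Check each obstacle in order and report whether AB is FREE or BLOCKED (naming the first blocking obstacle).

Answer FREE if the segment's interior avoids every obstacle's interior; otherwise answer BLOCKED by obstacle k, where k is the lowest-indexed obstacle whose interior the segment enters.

Obstacle 1 [(13,1) (22,3) (24,5) (17,9) (14,10)]:
  edge (13,1)–(22,3): clear
  edge (22,3)–(24,5): clear
  edge (24,5)–(17,9): clear
  edge (17,9)–(14,10): clear
  edge (14,10)–(13,1): clear
  midpoint (19,21) outside
  → clear
Obstacle 2 [(14,18) (19,17) (17,24)]:
  edge (14,18)–(19,17): clear
  edge (19,17)–(17,24): crosses AB
  edge (17,24)–(14,18): crosses AB
  → BLOCKED
Obstacle 3 [(1,14) (11,13) (11,22) (2,24)]:
  edge (1,14)–(11,13): clear
  edge (11,13)–(11,22): clear
  edge (11,22)–(2,24): clear
  edge (2,24)–(1,14): clear
  midpoint (19,21) outside
  → clear
Obstacle 4 [(0,7) (4,1) (11,1) (10,11) (3,11)]:
  edge (0,7)–(4,1): clear
  edge (4,1)–(11,1): clear
  edge (11,1)–(10,11): clear
  edge (10,11)–(3,11): clear
  edge (3,11)–(0,7): clear
  midpoint (19,21) outside
  → clear

BLOCKED by obstacle 2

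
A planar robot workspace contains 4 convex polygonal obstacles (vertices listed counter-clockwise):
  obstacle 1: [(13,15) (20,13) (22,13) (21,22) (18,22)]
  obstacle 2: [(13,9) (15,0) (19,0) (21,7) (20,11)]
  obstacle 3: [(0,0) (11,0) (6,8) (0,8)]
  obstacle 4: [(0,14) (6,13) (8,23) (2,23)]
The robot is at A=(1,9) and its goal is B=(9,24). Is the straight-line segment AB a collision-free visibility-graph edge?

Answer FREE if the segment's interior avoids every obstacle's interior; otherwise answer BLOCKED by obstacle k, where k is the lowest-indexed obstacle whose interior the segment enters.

Obstacle 1 [(13,15) (20,13) (22,13) (21,22) (18,22)]:
  edge (13,15)–(20,13): clear
  edge (20,13)–(22,13): clear
  edge (22,13)–(21,22): clear
  edge (21,22)–(18,22): clear
  edge (18,22)–(13,15): clear
  midpoint (5,33/2) outside
  → clear
Obstacle 2 [(13,9) (15,0) (19,0) (21,7) (20,11)]:
  edge (13,9)–(15,0): clear
  edge (15,0)–(19,0): clear
  edge (19,0)–(21,7): clear
  edge (21,7)–(20,11): clear
  edge (20,11)–(13,9): clear
  midpoint (5,33/2) outside
  → clear
Obstacle 3 [(0,0) (11,0) (6,8) (0,8)]:
  edge (0,0)–(11,0): clear
  edge (11,0)–(6,8): clear
  edge (6,8)–(0,8): clear
  edge (0,8)–(0,0): clear
  midpoint (5,33/2) outside
  → clear
Obstacle 4 [(0,14) (6,13) (8,23) (2,23)]:
  edge (0,14)–(6,13): crosses AB
  edge (6,13)–(8,23): crosses AB
  edge (8,23)–(2,23): clear
  edge (2,23)–(0,14): clear
  → BLOCKED

BLOCKED by obstacle 4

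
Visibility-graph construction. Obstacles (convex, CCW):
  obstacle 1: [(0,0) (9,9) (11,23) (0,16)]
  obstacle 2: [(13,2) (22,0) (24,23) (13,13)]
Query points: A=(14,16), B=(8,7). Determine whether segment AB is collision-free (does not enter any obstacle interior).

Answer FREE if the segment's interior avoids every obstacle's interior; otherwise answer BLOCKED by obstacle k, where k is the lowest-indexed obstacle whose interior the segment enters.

Obstacle 1 [(0,0) (9,9) (11,23) (0,16)]:
  edge (0,0)–(9,9): clear
  edge (9,9)–(11,23): clear
  edge (11,23)–(0,16): clear
  edge (0,16)–(0,0): clear
  midpoint (11,23/2) outside
  → clear
Obstacle 2 [(13,2) (22,0) (24,23) (13,13)]:
  edge (13,2)–(22,0): clear
  edge (22,0)–(24,23): clear
  edge (24,23)–(13,13): clear
  edge (13,13)–(13,2): clear
  midpoint (11,23/2) outside
  → clear

FREE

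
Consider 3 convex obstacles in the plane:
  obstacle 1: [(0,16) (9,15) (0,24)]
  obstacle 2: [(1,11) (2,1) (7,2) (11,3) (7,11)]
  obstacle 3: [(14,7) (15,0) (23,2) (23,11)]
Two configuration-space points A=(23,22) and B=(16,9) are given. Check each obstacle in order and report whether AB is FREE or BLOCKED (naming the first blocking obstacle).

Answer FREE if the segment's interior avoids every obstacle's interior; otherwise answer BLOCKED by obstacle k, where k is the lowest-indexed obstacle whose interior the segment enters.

FREE

Obstacle 1 [(0,16) (9,15) (0,24)]:
  edge (0,16)–(9,15): clear
  edge (9,15)–(0,24): clear
  edge (0,24)–(0,16): clear
  midpoint (39/2,31/2) outside
  → clear
Obstacle 2 [(1,11) (2,1) (7,2) (11,3) (7,11)]:
  edge (1,11)–(2,1): clear
  edge (2,1)–(7,2): clear
  edge (7,2)–(11,3): clear
  edge (11,3)–(7,11): clear
  edge (7,11)–(1,11): clear
  midpoint (39/2,31/2) outside
  → clear
Obstacle 3 [(14,7) (15,0) (23,2) (23,11)]:
  edge (14,7)–(15,0): clear
  edge (15,0)–(23,2): clear
  edge (23,2)–(23,11): clear
  edge (23,11)–(14,7): clear
  midpoint (39/2,31/2) outside
  → clear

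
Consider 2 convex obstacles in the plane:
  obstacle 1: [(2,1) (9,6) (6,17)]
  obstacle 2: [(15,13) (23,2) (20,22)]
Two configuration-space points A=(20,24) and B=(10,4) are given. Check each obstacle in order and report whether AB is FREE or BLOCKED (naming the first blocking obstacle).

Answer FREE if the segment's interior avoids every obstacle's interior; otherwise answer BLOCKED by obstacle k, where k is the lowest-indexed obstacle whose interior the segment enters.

Obstacle 1 [(2,1) (9,6) (6,17)]:
  edge (2,1)–(9,6): clear
  edge (9,6)–(6,17): clear
  edge (6,17)–(2,1): clear
  midpoint (15,14) outside
  → clear
Obstacle 2 [(15,13) (23,2) (20,22)]:
  edge (15,13)–(23,2): clear
  edge (23,2)–(20,22): clear
  edge (20,22)–(15,13): clear
  midpoint (15,14) outside
  → clear

FREE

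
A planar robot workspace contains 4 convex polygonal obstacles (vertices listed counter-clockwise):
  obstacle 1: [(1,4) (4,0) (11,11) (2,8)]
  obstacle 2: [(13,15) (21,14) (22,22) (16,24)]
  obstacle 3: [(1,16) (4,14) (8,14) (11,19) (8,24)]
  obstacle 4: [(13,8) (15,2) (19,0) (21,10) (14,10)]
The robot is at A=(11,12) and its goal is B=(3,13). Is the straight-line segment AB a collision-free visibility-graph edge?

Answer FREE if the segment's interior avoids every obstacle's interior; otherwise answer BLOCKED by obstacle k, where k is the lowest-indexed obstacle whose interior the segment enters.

Obstacle 1 [(1,4) (4,0) (11,11) (2,8)]:
  edge (1,4)–(4,0): clear
  edge (4,0)–(11,11): clear
  edge (11,11)–(2,8): clear
  edge (2,8)–(1,4): clear
  midpoint (7,25/2) outside
  → clear
Obstacle 2 [(13,15) (21,14) (22,22) (16,24)]:
  edge (13,15)–(21,14): clear
  edge (21,14)–(22,22): clear
  edge (22,22)–(16,24): clear
  edge (16,24)–(13,15): clear
  midpoint (7,25/2) outside
  → clear
Obstacle 3 [(1,16) (4,14) (8,14) (11,19) (8,24)]:
  edge (1,16)–(4,14): clear
  edge (4,14)–(8,14): clear
  edge (8,14)–(11,19): clear
  edge (11,19)–(8,24): clear
  edge (8,24)–(1,16): clear
  midpoint (7,25/2) outside
  → clear
Obstacle 4 [(13,8) (15,2) (19,0) (21,10) (14,10)]:
  edge (13,8)–(15,2): clear
  edge (15,2)–(19,0): clear
  edge (19,0)–(21,10): clear
  edge (21,10)–(14,10): clear
  edge (14,10)–(13,8): clear
  midpoint (7,25/2) outside
  → clear

FREE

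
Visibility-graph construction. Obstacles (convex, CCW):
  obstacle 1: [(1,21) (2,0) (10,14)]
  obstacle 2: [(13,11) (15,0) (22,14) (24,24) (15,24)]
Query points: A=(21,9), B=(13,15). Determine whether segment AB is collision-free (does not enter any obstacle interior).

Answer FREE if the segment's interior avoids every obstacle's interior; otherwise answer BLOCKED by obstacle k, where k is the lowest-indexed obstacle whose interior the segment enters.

Obstacle 1 [(1,21) (2,0) (10,14)]:
  edge (1,21)–(2,0): clear
  edge (2,0)–(10,14): clear
  edge (10,14)–(1,21): clear
  midpoint (17,12) outside
  → clear
Obstacle 2 [(13,11) (15,0) (22,14) (24,24) (15,24)]:
  edge (13,11)–(15,0): clear
  edge (15,0)–(22,14): crosses AB
  edge (22,14)–(24,24): clear
  edge (24,24)–(15,24): clear
  edge (15,24)–(13,11): crosses AB
  → BLOCKED

BLOCKED by obstacle 2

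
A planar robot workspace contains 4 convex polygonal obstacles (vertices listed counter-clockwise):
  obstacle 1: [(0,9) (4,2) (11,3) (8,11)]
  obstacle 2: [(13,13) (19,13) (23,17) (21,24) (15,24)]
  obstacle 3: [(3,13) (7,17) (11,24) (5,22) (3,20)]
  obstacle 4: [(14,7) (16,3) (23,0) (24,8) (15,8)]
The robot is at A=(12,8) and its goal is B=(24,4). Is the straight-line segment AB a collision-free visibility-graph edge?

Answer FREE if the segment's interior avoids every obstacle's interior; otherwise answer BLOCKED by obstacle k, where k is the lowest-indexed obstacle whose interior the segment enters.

Obstacle 1 [(0,9) (4,2) (11,3) (8,11)]:
  edge (0,9)–(4,2): clear
  edge (4,2)–(11,3): clear
  edge (11,3)–(8,11): clear
  edge (8,11)–(0,9): clear
  midpoint (18,6) outside
  → clear
Obstacle 2 [(13,13) (19,13) (23,17) (21,24) (15,24)]:
  edge (13,13)–(19,13): clear
  edge (19,13)–(23,17): clear
  edge (23,17)–(21,24): clear
  edge (21,24)–(15,24): clear
  edge (15,24)–(13,13): clear
  midpoint (18,6) outside
  → clear
Obstacle 3 [(3,13) (7,17) (11,24) (5,22) (3,20)]:
  edge (3,13)–(7,17): clear
  edge (7,17)–(11,24): clear
  edge (11,24)–(5,22): clear
  edge (5,22)–(3,20): clear
  edge (3,20)–(3,13): clear
  midpoint (18,6) outside
  → clear
Obstacle 4 [(14,7) (16,3) (23,0) (24,8) (15,8)]:
  edge (14,7)–(16,3): clear
  edge (16,3)–(23,0): clear
  edge (23,0)–(24,8): crosses AB
  edge (24,8)–(15,8): clear
  edge (15,8)–(14,7): crosses AB
  → BLOCKED

BLOCKED by obstacle 4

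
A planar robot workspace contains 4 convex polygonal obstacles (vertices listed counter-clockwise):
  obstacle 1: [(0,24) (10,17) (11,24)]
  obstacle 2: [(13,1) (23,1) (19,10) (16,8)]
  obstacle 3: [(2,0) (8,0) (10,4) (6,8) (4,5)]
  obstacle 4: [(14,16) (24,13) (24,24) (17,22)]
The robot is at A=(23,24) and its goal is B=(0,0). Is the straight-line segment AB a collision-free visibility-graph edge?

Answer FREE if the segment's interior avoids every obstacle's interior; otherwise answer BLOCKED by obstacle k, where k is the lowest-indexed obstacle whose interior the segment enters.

BLOCKED by obstacle 3

Obstacle 1 [(0,24) (10,17) (11,24)]:
  edge (0,24)–(10,17): clear
  edge (10,17)–(11,24): clear
  edge (11,24)–(0,24): clear
  midpoint (23/2,12) outside
  → clear
Obstacle 2 [(13,1) (23,1) (19,10) (16,8)]:
  edge (13,1)–(23,1): clear
  edge (23,1)–(19,10): clear
  edge (19,10)–(16,8): clear
  edge (16,8)–(13,1): clear
  midpoint (23/2,12) outside
  → clear
Obstacle 3 [(2,0) (8,0) (10,4) (6,8) (4,5)]:
  edge (2,0)–(8,0): clear
  edge (8,0)–(10,4): clear
  edge (10,4)–(6,8): crosses AB
  edge (6,8)–(4,5): clear
  edge (4,5)–(2,0): crosses AB
  → BLOCKED
Obstacle 4 [(14,16) (24,13) (24,24) (17,22)]:
  edge (14,16)–(24,13): crosses AB
  edge (24,13)–(24,24): clear
  edge (24,24)–(17,22): crosses AB
  edge (17,22)–(14,16): clear
  → BLOCKED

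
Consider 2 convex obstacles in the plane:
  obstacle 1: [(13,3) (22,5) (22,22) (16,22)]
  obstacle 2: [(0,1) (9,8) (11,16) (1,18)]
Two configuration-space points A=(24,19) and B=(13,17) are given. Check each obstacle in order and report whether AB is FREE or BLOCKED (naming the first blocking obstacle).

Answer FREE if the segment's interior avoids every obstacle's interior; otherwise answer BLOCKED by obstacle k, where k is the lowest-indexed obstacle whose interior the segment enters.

Obstacle 1 [(13,3) (22,5) (22,22) (16,22)]:
  edge (13,3)–(22,5): clear
  edge (22,5)–(22,22): crosses AB
  edge (22,22)–(16,22): clear
  edge (16,22)–(13,3): crosses AB
  → BLOCKED
Obstacle 2 [(0,1) (9,8) (11,16) (1,18)]:
  edge (0,1)–(9,8): clear
  edge (9,8)–(11,16): clear
  edge (11,16)–(1,18): clear
  edge (1,18)–(0,1): clear
  midpoint (37/2,18) outside
  → clear

BLOCKED by obstacle 1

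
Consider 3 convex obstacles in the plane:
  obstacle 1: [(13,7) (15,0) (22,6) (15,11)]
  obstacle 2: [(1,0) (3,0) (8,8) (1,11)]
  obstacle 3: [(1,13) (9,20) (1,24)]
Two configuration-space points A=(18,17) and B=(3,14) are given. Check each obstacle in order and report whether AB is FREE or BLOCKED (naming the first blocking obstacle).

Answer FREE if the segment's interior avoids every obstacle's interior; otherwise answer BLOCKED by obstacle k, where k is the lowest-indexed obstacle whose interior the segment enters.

Obstacle 1 [(13,7) (15,0) (22,6) (15,11)]:
  edge (13,7)–(15,0): clear
  edge (15,0)–(22,6): clear
  edge (22,6)–(15,11): clear
  edge (15,11)–(13,7): clear
  midpoint (21/2,31/2) outside
  → clear
Obstacle 2 [(1,0) (3,0) (8,8) (1,11)]:
  edge (1,0)–(3,0): clear
  edge (3,0)–(8,8): clear
  edge (8,8)–(1,11): clear
  edge (1,11)–(1,0): clear
  midpoint (21/2,31/2) outside
  → clear
Obstacle 3 [(1,13) (9,20) (1,24)]:
  edge (1,13)–(9,20): clear
  edge (9,20)–(1,24): clear
  edge (1,24)–(1,13): clear
  midpoint (21/2,31/2) outside
  → clear

FREE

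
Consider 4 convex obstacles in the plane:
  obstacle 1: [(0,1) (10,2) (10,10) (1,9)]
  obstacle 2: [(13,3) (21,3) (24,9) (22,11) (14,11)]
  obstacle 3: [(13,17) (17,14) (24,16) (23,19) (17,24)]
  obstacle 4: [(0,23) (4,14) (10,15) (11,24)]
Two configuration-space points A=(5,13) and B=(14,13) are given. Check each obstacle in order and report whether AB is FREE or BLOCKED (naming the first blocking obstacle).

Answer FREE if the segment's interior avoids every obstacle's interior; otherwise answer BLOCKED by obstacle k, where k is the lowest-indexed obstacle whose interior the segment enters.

Obstacle 1 [(0,1) (10,2) (10,10) (1,9)]:
  edge (0,1)–(10,2): clear
  edge (10,2)–(10,10): clear
  edge (10,10)–(1,9): clear
  edge (1,9)–(0,1): clear
  midpoint (19/2,13) outside
  → clear
Obstacle 2 [(13,3) (21,3) (24,9) (22,11) (14,11)]:
  edge (13,3)–(21,3): clear
  edge (21,3)–(24,9): clear
  edge (24,9)–(22,11): clear
  edge (22,11)–(14,11): clear
  edge (14,11)–(13,3): clear
  midpoint (19/2,13) outside
  → clear
Obstacle 3 [(13,17) (17,14) (24,16) (23,19) (17,24)]:
  edge (13,17)–(17,14): clear
  edge (17,14)–(24,16): clear
  edge (24,16)–(23,19): clear
  edge (23,19)–(17,24): clear
  edge (17,24)–(13,17): clear
  midpoint (19/2,13) outside
  → clear
Obstacle 4 [(0,23) (4,14) (10,15) (11,24)]:
  edge (0,23)–(4,14): clear
  edge (4,14)–(10,15): clear
  edge (10,15)–(11,24): clear
  edge (11,24)–(0,23): clear
  midpoint (19/2,13) outside
  → clear

FREE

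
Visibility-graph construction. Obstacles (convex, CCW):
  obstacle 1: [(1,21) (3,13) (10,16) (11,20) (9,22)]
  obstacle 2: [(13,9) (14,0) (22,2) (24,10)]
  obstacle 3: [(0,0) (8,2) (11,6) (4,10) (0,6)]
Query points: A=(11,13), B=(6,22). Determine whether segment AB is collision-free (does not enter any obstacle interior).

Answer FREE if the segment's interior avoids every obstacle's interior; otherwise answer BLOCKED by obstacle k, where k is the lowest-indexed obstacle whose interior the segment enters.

BLOCKED by obstacle 1

Obstacle 1 [(1,21) (3,13) (10,16) (11,20) (9,22)]:
  edge (1,21)–(3,13): clear
  edge (3,13)–(10,16): crosses AB
  edge (10,16)–(11,20): clear
  edge (11,20)–(9,22): clear
  edge (9,22)–(1,21): crosses AB
  → BLOCKED
Obstacle 2 [(13,9) (14,0) (22,2) (24,10)]:
  edge (13,9)–(14,0): clear
  edge (14,0)–(22,2): clear
  edge (22,2)–(24,10): clear
  edge (24,10)–(13,9): clear
  midpoint (17/2,35/2) outside
  → clear
Obstacle 3 [(0,0) (8,2) (11,6) (4,10) (0,6)]:
  edge (0,0)–(8,2): clear
  edge (8,2)–(11,6): clear
  edge (11,6)–(4,10): clear
  edge (4,10)–(0,6): clear
  edge (0,6)–(0,0): clear
  midpoint (17/2,35/2) outside
  → clear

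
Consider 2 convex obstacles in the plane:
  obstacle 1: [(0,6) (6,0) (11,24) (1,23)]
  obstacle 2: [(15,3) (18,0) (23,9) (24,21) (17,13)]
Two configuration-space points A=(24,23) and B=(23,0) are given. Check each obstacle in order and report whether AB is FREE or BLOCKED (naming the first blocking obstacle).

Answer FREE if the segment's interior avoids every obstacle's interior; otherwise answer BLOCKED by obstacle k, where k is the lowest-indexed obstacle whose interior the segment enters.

Obstacle 1 [(0,6) (6,0) (11,24) (1,23)]:
  edge (0,6)–(6,0): clear
  edge (6,0)–(11,24): clear
  edge (11,24)–(1,23): clear
  edge (1,23)–(0,6): clear
  midpoint (47/2,23/2) outside
  → clear
Obstacle 2 [(15,3) (18,0) (23,9) (24,21) (17,13)]:
  edge (15,3)–(18,0): clear
  edge (18,0)–(23,9): clear
  edge (23,9)–(24,21): crosses AB
  edge (24,21)–(17,13): crosses AB
  edge (17,13)–(15,3): clear
  → BLOCKED

BLOCKED by obstacle 2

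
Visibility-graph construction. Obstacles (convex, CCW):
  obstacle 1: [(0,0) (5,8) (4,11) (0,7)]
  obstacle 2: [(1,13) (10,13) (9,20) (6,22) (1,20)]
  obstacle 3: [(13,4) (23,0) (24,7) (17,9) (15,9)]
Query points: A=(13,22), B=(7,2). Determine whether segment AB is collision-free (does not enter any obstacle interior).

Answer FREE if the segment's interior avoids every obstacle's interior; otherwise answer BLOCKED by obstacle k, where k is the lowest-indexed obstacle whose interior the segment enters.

Obstacle 1 [(0,0) (5,8) (4,11) (0,7)]:
  edge (0,0)–(5,8): clear
  edge (5,8)–(4,11): clear
  edge (4,11)–(0,7): clear
  edge (0,7)–(0,0): clear
  midpoint (10,12) outside
  → clear
Obstacle 2 [(1,13) (10,13) (9,20) (6,22) (1,20)]:
  edge (1,13)–(10,13): clear
  edge (10,13)–(9,20): clear
  edge (9,20)–(6,22): clear
  edge (6,22)–(1,20): clear
  edge (1,20)–(1,13): clear
  midpoint (10,12) outside
  → clear
Obstacle 3 [(13,4) (23,0) (24,7) (17,9) (15,9)]:
  edge (13,4)–(23,0): clear
  edge (23,0)–(24,7): clear
  edge (24,7)–(17,9): clear
  edge (17,9)–(15,9): clear
  edge (15,9)–(13,4): clear
  midpoint (10,12) outside
  → clear

FREE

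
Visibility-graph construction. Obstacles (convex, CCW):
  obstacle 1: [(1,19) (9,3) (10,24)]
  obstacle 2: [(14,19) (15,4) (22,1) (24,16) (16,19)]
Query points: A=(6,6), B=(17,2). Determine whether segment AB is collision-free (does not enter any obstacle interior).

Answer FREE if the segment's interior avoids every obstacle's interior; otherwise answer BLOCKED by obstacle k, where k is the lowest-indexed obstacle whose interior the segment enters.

Obstacle 1 [(1,19) (9,3) (10,24)]:
  edge (1,19)–(9,3): crosses AB
  edge (9,3)–(10,24): crosses AB
  edge (10,24)–(1,19): clear
  → BLOCKED
Obstacle 2 [(14,19) (15,4) (22,1) (24,16) (16,19)]:
  edge (14,19)–(15,4): clear
  edge (15,4)–(22,1): clear
  edge (22,1)–(24,16): clear
  edge (24,16)–(16,19): clear
  edge (16,19)–(14,19): clear
  midpoint (23/2,4) outside
  → clear

BLOCKED by obstacle 1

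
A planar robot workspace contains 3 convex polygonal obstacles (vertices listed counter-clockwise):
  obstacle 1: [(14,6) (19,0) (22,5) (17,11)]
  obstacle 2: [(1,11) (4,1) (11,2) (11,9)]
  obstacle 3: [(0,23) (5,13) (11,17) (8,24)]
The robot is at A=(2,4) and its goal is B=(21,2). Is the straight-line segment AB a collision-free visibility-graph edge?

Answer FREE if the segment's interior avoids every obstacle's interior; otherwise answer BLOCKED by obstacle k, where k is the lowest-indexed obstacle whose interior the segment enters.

BLOCKED by obstacle 1

Obstacle 1 [(14,6) (19,0) (22,5) (17,11)]:
  edge (14,6)–(19,0): crosses AB
  edge (19,0)–(22,5): crosses AB
  edge (22,5)–(17,11): clear
  edge (17,11)–(14,6): clear
  → BLOCKED
Obstacle 2 [(1,11) (4,1) (11,2) (11,9)]:
  edge (1,11)–(4,1): crosses AB
  edge (4,1)–(11,2): clear
  edge (11,2)–(11,9): crosses AB
  edge (11,9)–(1,11): clear
  → BLOCKED
Obstacle 3 [(0,23) (5,13) (11,17) (8,24)]:
  edge (0,23)–(5,13): clear
  edge (5,13)–(11,17): clear
  edge (11,17)–(8,24): clear
  edge (8,24)–(0,23): clear
  midpoint (23/2,3) outside
  → clear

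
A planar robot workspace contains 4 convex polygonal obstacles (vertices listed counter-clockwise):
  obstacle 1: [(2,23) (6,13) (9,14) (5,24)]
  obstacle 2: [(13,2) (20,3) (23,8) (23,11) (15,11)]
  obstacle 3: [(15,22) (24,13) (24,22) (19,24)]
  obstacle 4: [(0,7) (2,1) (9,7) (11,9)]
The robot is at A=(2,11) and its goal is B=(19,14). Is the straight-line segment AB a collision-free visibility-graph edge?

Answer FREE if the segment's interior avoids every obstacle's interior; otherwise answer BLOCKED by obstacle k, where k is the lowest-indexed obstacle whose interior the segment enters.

Obstacle 1 [(2,23) (6,13) (9,14) (5,24)]:
  edge (2,23)–(6,13): clear
  edge (6,13)–(9,14): clear
  edge (9,14)–(5,24): clear
  edge (5,24)–(2,23): clear
  midpoint (21/2,25/2) outside
  → clear
Obstacle 2 [(13,2) (20,3) (23,8) (23,11) (15,11)]:
  edge (13,2)–(20,3): clear
  edge (20,3)–(23,8): clear
  edge (23,8)–(23,11): clear
  edge (23,11)–(15,11): clear
  edge (15,11)–(13,2): clear
  midpoint (21/2,25/2) outside
  → clear
Obstacle 3 [(15,22) (24,13) (24,22) (19,24)]:
  edge (15,22)–(24,13): clear
  edge (24,13)–(24,22): clear
  edge (24,22)–(19,24): clear
  edge (19,24)–(15,22): clear
  midpoint (21/2,25/2) outside
  → clear
Obstacle 4 [(0,7) (2,1) (9,7) (11,9)]:
  edge (0,7)–(2,1): clear
  edge (2,1)–(9,7): clear
  edge (9,7)–(11,9): clear
  edge (11,9)–(0,7): clear
  midpoint (21/2,25/2) outside
  → clear

FREE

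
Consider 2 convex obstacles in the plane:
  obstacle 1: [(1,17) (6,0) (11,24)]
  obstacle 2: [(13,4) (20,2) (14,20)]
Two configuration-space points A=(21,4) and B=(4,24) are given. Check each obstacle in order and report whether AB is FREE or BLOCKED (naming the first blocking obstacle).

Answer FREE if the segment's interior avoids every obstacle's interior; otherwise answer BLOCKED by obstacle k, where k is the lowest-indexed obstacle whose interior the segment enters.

BLOCKED by obstacle 1

Obstacle 1 [(1,17) (6,0) (11,24)]:
  edge (1,17)–(6,0): clear
  edge (6,0)–(11,24): crosses AB
  edge (11,24)–(1,17): crosses AB
  → BLOCKED
Obstacle 2 [(13,4) (20,2) (14,20)]:
  edge (13,4)–(20,2): clear
  edge (20,2)–(14,20): crosses AB
  edge (14,20)–(13,4): crosses AB
  → BLOCKED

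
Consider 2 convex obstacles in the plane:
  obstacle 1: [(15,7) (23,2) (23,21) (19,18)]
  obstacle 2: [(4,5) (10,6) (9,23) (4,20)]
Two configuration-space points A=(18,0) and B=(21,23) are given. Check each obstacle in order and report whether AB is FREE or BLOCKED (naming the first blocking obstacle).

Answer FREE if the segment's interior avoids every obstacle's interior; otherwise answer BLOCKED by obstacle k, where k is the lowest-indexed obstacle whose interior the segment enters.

BLOCKED by obstacle 1

Obstacle 1 [(15,7) (23,2) (23,21) (19,18)]:
  edge (15,7)–(23,2): crosses AB
  edge (23,2)–(23,21): clear
  edge (23,21)–(19,18): crosses AB
  edge (19,18)–(15,7): clear
  → BLOCKED
Obstacle 2 [(4,5) (10,6) (9,23) (4,20)]:
  edge (4,5)–(10,6): clear
  edge (10,6)–(9,23): clear
  edge (9,23)–(4,20): clear
  edge (4,20)–(4,5): clear
  midpoint (39/2,23/2) outside
  → clear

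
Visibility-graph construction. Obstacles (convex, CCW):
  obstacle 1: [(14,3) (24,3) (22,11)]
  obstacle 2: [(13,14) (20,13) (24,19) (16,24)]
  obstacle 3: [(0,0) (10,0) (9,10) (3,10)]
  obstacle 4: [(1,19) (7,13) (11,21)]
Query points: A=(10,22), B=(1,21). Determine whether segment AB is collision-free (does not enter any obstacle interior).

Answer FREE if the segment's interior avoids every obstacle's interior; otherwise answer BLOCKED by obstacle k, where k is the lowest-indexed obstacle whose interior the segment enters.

FREE

Obstacle 1 [(14,3) (24,3) (22,11)]:
  edge (14,3)–(24,3): clear
  edge (24,3)–(22,11): clear
  edge (22,11)–(14,3): clear
  midpoint (11/2,43/2) outside
  → clear
Obstacle 2 [(13,14) (20,13) (24,19) (16,24)]:
  edge (13,14)–(20,13): clear
  edge (20,13)–(24,19): clear
  edge (24,19)–(16,24): clear
  edge (16,24)–(13,14): clear
  midpoint (11/2,43/2) outside
  → clear
Obstacle 3 [(0,0) (10,0) (9,10) (3,10)]:
  edge (0,0)–(10,0): clear
  edge (10,0)–(9,10): clear
  edge (9,10)–(3,10): clear
  edge (3,10)–(0,0): clear
  midpoint (11/2,43/2) outside
  → clear
Obstacle 4 [(1,19) (7,13) (11,21)]:
  edge (1,19)–(7,13): clear
  edge (7,13)–(11,21): clear
  edge (11,21)–(1,19): clear
  midpoint (11/2,43/2) outside
  → clear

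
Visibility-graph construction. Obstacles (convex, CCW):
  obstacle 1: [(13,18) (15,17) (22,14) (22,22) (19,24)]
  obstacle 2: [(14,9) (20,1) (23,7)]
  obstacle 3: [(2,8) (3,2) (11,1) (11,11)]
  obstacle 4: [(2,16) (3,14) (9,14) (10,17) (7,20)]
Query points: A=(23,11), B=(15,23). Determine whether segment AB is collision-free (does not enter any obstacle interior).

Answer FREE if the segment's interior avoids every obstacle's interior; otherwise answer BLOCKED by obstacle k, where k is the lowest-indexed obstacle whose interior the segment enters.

Obstacle 1 [(13,18) (15,17) (22,14) (22,22) (19,24)]:
  edge (13,18)–(15,17): clear
  edge (15,17)–(22,14): crosses AB
  edge (22,14)–(22,22): clear
  edge (22,22)–(19,24): clear
  edge (19,24)–(13,18): crosses AB
  → BLOCKED
Obstacle 2 [(14,9) (20,1) (23,7)]:
  edge (14,9)–(20,1): clear
  edge (20,1)–(23,7): clear
  edge (23,7)–(14,9): clear
  midpoint (19,17) outside
  → clear
Obstacle 3 [(2,8) (3,2) (11,1) (11,11)]:
  edge (2,8)–(3,2): clear
  edge (3,2)–(11,1): clear
  edge (11,1)–(11,11): clear
  edge (11,11)–(2,8): clear
  midpoint (19,17) outside
  → clear
Obstacle 4 [(2,16) (3,14) (9,14) (10,17) (7,20)]:
  edge (2,16)–(3,14): clear
  edge (3,14)–(9,14): clear
  edge (9,14)–(10,17): clear
  edge (10,17)–(7,20): clear
  edge (7,20)–(2,16): clear
  midpoint (19,17) outside
  → clear

BLOCKED by obstacle 1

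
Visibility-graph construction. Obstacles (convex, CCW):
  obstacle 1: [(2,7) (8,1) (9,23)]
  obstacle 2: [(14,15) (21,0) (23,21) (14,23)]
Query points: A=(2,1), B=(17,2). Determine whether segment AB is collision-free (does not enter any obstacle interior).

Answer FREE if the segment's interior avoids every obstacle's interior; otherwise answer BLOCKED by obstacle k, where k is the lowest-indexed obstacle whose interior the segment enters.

Obstacle 1 [(2,7) (8,1) (9,23)]:
  edge (2,7)–(8,1): crosses AB
  edge (8,1)–(9,23): crosses AB
  edge (9,23)–(2,7): clear
  → BLOCKED
Obstacle 2 [(14,15) (21,0) (23,21) (14,23)]:
  edge (14,15)–(21,0): clear
  edge (21,0)–(23,21): clear
  edge (23,21)–(14,23): clear
  edge (14,23)–(14,15): clear
  midpoint (19/2,3/2) outside
  → clear

BLOCKED by obstacle 1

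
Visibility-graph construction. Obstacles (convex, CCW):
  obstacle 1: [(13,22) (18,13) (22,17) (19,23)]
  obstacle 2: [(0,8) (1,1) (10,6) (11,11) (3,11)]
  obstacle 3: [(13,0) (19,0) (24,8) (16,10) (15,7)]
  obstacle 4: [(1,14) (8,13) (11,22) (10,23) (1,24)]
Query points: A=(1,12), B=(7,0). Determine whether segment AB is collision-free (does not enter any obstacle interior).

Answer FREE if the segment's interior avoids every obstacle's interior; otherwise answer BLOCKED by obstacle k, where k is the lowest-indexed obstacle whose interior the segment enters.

Obstacle 1 [(13,22) (18,13) (22,17) (19,23)]:
  edge (13,22)–(18,13): clear
  edge (18,13)–(22,17): clear
  edge (22,17)–(19,23): clear
  edge (19,23)–(13,22): clear
  midpoint (4,6) outside
  → clear
Obstacle 2 [(0,8) (1,1) (10,6) (11,11) (3,11)]:
  edge (0,8)–(1,1): clear
  edge (1,1)–(10,6): crosses AB
  edge (10,6)–(11,11): clear
  edge (11,11)–(3,11): clear
  edge (3,11)–(0,8): crosses AB
  → BLOCKED
Obstacle 3 [(13,0) (19,0) (24,8) (16,10) (15,7)]:
  edge (13,0)–(19,0): clear
  edge (19,0)–(24,8): clear
  edge (24,8)–(16,10): clear
  edge (16,10)–(15,7): clear
  edge (15,7)–(13,0): clear
  midpoint (4,6) outside
  → clear
Obstacle 4 [(1,14) (8,13) (11,22) (10,23) (1,24)]:
  edge (1,14)–(8,13): clear
  edge (8,13)–(11,22): clear
  edge (11,22)–(10,23): clear
  edge (10,23)–(1,24): clear
  edge (1,24)–(1,14): clear
  midpoint (4,6) outside
  → clear

BLOCKED by obstacle 2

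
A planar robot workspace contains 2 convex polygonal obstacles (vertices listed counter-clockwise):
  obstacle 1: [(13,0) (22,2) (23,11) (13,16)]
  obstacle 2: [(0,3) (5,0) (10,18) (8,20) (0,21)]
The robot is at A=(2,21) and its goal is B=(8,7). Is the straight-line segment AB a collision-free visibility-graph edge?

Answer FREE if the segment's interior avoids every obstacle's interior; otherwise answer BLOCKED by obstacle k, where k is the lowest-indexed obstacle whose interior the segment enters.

BLOCKED by obstacle 2

Obstacle 1 [(13,0) (22,2) (23,11) (13,16)]:
  edge (13,0)–(22,2): clear
  edge (22,2)–(23,11): clear
  edge (23,11)–(13,16): clear
  edge (13,16)–(13,0): clear
  midpoint (5,14) outside
  → clear
Obstacle 2 [(0,3) (5,0) (10,18) (8,20) (0,21)]:
  edge (0,3)–(5,0): clear
  edge (5,0)–(10,18): crosses AB
  edge (10,18)–(8,20): clear
  edge (8,20)–(0,21): crosses AB
  edge (0,21)–(0,3): clear
  → BLOCKED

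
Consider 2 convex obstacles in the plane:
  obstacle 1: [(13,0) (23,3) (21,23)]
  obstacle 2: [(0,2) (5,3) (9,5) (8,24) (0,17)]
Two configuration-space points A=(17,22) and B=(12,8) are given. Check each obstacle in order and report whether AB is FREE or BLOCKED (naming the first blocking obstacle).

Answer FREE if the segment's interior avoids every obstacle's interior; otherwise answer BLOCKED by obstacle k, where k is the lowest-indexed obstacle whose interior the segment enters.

Obstacle 1 [(13,0) (23,3) (21,23)]:
  edge (13,0)–(23,3): clear
  edge (23,3)–(21,23): clear
  edge (21,23)–(13,0): clear
  midpoint (29/2,15) outside
  → clear
Obstacle 2 [(0,2) (5,3) (9,5) (8,24) (0,17)]:
  edge (0,2)–(5,3): clear
  edge (5,3)–(9,5): clear
  edge (9,5)–(8,24): clear
  edge (8,24)–(0,17): clear
  edge (0,17)–(0,2): clear
  midpoint (29/2,15) outside
  → clear

FREE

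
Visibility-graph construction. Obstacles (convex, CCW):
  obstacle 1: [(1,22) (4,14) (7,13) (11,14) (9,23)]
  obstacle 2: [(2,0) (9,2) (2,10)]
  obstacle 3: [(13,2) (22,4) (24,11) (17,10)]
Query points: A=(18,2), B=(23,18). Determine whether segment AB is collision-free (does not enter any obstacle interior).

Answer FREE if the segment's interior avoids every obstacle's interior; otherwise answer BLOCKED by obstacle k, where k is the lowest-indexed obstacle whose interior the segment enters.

BLOCKED by obstacle 3

Obstacle 1 [(1,22) (4,14) (7,13) (11,14) (9,23)]:
  edge (1,22)–(4,14): clear
  edge (4,14)–(7,13): clear
  edge (7,13)–(11,14): clear
  edge (11,14)–(9,23): clear
  edge (9,23)–(1,22): clear
  midpoint (41/2,10) outside
  → clear
Obstacle 2 [(2,0) (9,2) (2,10)]:
  edge (2,0)–(9,2): clear
  edge (9,2)–(2,10): clear
  edge (2,10)–(2,0): clear
  midpoint (41/2,10) outside
  → clear
Obstacle 3 [(13,2) (22,4) (24,11) (17,10)]:
  edge (13,2)–(22,4): crosses AB
  edge (22,4)–(24,11): clear
  edge (24,11)–(17,10): crosses AB
  edge (17,10)–(13,2): clear
  → BLOCKED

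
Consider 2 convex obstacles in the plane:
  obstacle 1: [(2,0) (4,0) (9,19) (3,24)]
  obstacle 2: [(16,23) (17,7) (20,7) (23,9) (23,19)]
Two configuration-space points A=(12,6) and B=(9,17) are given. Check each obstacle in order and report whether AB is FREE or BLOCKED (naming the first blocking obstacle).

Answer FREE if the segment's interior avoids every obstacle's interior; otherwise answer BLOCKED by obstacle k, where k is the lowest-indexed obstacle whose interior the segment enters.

FREE

Obstacle 1 [(2,0) (4,0) (9,19) (3,24)]:
  edge (2,0)–(4,0): clear
  edge (4,0)–(9,19): clear
  edge (9,19)–(3,24): clear
  edge (3,24)–(2,0): clear
  midpoint (21/2,23/2) outside
  → clear
Obstacle 2 [(16,23) (17,7) (20,7) (23,9) (23,19)]:
  edge (16,23)–(17,7): clear
  edge (17,7)–(20,7): clear
  edge (20,7)–(23,9): clear
  edge (23,9)–(23,19): clear
  edge (23,19)–(16,23): clear
  midpoint (21/2,23/2) outside
  → clear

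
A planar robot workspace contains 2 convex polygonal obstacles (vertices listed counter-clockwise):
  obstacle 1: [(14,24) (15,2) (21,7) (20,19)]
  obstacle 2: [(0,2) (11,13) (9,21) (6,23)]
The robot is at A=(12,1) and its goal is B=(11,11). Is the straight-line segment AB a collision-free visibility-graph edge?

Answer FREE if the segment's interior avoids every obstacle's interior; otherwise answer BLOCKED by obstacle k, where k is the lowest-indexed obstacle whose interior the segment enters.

FREE

Obstacle 1 [(14,24) (15,2) (21,7) (20,19)]:
  edge (14,24)–(15,2): clear
  edge (15,2)–(21,7): clear
  edge (21,7)–(20,19): clear
  edge (20,19)–(14,24): clear
  midpoint (23/2,6) outside
  → clear
Obstacle 2 [(0,2) (11,13) (9,21) (6,23)]:
  edge (0,2)–(11,13): clear
  edge (11,13)–(9,21): clear
  edge (9,21)–(6,23): clear
  edge (6,23)–(0,2): clear
  midpoint (23/2,6) outside
  → clear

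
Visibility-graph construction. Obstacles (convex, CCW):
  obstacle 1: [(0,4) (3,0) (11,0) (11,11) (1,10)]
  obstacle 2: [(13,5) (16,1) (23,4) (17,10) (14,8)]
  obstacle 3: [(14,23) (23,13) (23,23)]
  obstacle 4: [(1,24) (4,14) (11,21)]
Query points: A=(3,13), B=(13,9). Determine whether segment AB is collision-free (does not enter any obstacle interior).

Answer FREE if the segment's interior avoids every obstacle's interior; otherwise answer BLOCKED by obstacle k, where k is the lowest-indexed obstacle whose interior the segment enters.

BLOCKED by obstacle 1

Obstacle 1 [(0,4) (3,0) (11,0) (11,11) (1,10)]:
  edge (0,4)–(3,0): clear
  edge (3,0)–(11,0): clear
  edge (11,0)–(11,11): crosses AB
  edge (11,11)–(1,10): crosses AB
  edge (1,10)–(0,4): clear
  → BLOCKED
Obstacle 2 [(13,5) (16,1) (23,4) (17,10) (14,8)]:
  edge (13,5)–(16,1): clear
  edge (16,1)–(23,4): clear
  edge (23,4)–(17,10): clear
  edge (17,10)–(14,8): clear
  edge (14,8)–(13,5): clear
  midpoint (8,11) outside
  → clear
Obstacle 3 [(14,23) (23,13) (23,23)]:
  edge (14,23)–(23,13): clear
  edge (23,13)–(23,23): clear
  edge (23,23)–(14,23): clear
  midpoint (8,11) outside
  → clear
Obstacle 4 [(1,24) (4,14) (11,21)]:
  edge (1,24)–(4,14): clear
  edge (4,14)–(11,21): clear
  edge (11,21)–(1,24): clear
  midpoint (8,11) outside
  → clear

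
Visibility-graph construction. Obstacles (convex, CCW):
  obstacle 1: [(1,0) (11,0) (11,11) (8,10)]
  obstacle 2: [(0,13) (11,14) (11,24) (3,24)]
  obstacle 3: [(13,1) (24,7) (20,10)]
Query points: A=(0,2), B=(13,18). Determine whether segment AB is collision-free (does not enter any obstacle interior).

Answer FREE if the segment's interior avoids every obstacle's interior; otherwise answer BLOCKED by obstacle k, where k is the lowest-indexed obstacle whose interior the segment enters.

BLOCKED by obstacle 2

Obstacle 1 [(1,0) (11,0) (11,11) (8,10)]:
  edge (1,0)–(11,0): clear
  edge (11,0)–(11,11): clear
  edge (11,11)–(8,10): clear
  edge (8,10)–(1,0): clear
  midpoint (13/2,10) outside
  → clear
Obstacle 2 [(0,13) (11,14) (11,24) (3,24)]:
  edge (0,13)–(11,14): crosses AB
  edge (11,14)–(11,24): crosses AB
  edge (11,24)–(3,24): clear
  edge (3,24)–(0,13): clear
  → BLOCKED
Obstacle 3 [(13,1) (24,7) (20,10)]:
  edge (13,1)–(24,7): clear
  edge (24,7)–(20,10): clear
  edge (20,10)–(13,1): clear
  midpoint (13/2,10) outside
  → clear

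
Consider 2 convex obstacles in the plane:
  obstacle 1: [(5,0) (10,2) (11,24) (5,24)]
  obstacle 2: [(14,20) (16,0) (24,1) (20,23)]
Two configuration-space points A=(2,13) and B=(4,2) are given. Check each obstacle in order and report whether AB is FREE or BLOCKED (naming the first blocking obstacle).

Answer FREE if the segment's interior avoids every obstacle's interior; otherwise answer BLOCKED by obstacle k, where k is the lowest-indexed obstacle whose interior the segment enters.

Obstacle 1 [(5,0) (10,2) (11,24) (5,24)]:
  edge (5,0)–(10,2): clear
  edge (10,2)–(11,24): clear
  edge (11,24)–(5,24): clear
  edge (5,24)–(5,0): clear
  midpoint (3,15/2) outside
  → clear
Obstacle 2 [(14,20) (16,0) (24,1) (20,23)]:
  edge (14,20)–(16,0): clear
  edge (16,0)–(24,1): clear
  edge (24,1)–(20,23): clear
  edge (20,23)–(14,20): clear
  midpoint (3,15/2) outside
  → clear

FREE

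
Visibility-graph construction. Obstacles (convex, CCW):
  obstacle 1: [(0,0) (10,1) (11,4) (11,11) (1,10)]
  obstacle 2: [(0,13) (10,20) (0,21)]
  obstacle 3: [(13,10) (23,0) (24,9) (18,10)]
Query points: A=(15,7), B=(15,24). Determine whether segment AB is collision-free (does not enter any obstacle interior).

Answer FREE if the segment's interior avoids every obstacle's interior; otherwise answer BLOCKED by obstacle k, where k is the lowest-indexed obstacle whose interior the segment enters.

BLOCKED by obstacle 3

Obstacle 1 [(0,0) (10,1) (11,4) (11,11) (1,10)]:
  edge (0,0)–(10,1): clear
  edge (10,1)–(11,4): clear
  edge (11,4)–(11,11): clear
  edge (11,11)–(1,10): clear
  edge (1,10)–(0,0): clear
  midpoint (15,31/2) outside
  → clear
Obstacle 2 [(0,13) (10,20) (0,21)]:
  edge (0,13)–(10,20): clear
  edge (10,20)–(0,21): clear
  edge (0,21)–(0,13): clear
  midpoint (15,31/2) outside
  → clear
Obstacle 3 [(13,10) (23,0) (24,9) (18,10)]:
  edge (13,10)–(23,0): crosses AB
  edge (23,0)–(24,9): clear
  edge (24,9)–(18,10): clear
  edge (18,10)–(13,10): crosses AB
  → BLOCKED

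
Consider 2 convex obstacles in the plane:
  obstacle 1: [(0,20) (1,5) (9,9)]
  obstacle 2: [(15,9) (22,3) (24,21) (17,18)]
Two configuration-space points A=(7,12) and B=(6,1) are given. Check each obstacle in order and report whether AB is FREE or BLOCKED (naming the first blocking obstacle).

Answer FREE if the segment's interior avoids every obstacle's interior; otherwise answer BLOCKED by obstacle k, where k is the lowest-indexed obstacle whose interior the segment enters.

Obstacle 1 [(0,20) (1,5) (9,9)]:
  edge (0,20)–(1,5): clear
  edge (1,5)–(9,9): crosses AB
  edge (9,9)–(0,20): crosses AB
  → BLOCKED
Obstacle 2 [(15,9) (22,3) (24,21) (17,18)]:
  edge (15,9)–(22,3): clear
  edge (22,3)–(24,21): clear
  edge (24,21)–(17,18): clear
  edge (17,18)–(15,9): clear
  midpoint (13/2,13/2) outside
  → clear

BLOCKED by obstacle 1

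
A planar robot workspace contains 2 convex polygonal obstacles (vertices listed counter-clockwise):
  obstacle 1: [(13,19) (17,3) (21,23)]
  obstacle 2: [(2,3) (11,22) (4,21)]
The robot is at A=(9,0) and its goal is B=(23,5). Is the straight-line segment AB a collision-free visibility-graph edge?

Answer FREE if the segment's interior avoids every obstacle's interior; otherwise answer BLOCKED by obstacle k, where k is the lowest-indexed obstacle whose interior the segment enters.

FREE

Obstacle 1 [(13,19) (17,3) (21,23)]:
  edge (13,19)–(17,3): clear
  edge (17,3)–(21,23): clear
  edge (21,23)–(13,19): clear
  midpoint (16,5/2) outside
  → clear
Obstacle 2 [(2,3) (11,22) (4,21)]:
  edge (2,3)–(11,22): clear
  edge (11,22)–(4,21): clear
  edge (4,21)–(2,3): clear
  midpoint (16,5/2) outside
  → clear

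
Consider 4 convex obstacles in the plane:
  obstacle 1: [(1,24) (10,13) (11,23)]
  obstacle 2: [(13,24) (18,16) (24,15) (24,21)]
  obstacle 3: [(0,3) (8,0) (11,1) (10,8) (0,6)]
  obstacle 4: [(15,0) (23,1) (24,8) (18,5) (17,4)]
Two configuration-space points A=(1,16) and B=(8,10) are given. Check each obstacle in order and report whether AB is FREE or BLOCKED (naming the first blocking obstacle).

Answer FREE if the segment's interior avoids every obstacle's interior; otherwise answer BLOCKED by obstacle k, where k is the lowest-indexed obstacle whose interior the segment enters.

Obstacle 1 [(1,24) (10,13) (11,23)]:
  edge (1,24)–(10,13): clear
  edge (10,13)–(11,23): clear
  edge (11,23)–(1,24): clear
  midpoint (9/2,13) outside
  → clear
Obstacle 2 [(13,24) (18,16) (24,15) (24,21)]:
  edge (13,24)–(18,16): clear
  edge (18,16)–(24,15): clear
  edge (24,15)–(24,21): clear
  edge (24,21)–(13,24): clear
  midpoint (9/2,13) outside
  → clear
Obstacle 3 [(0,3) (8,0) (11,1) (10,8) (0,6)]:
  edge (0,3)–(8,0): clear
  edge (8,0)–(11,1): clear
  edge (11,1)–(10,8): clear
  edge (10,8)–(0,6): clear
  edge (0,6)–(0,3): clear
  midpoint (9/2,13) outside
  → clear
Obstacle 4 [(15,0) (23,1) (24,8) (18,5) (17,4)]:
  edge (15,0)–(23,1): clear
  edge (23,1)–(24,8): clear
  edge (24,8)–(18,5): clear
  edge (18,5)–(17,4): clear
  edge (17,4)–(15,0): clear
  midpoint (9/2,13) outside
  → clear

FREE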